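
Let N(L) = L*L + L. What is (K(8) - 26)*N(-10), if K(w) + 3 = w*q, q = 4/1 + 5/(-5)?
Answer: -450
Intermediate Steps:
q = 3 (q = 4*1 + 5*(-⅕) = 4 - 1 = 3)
K(w) = -3 + 3*w (K(w) = -3 + w*3 = -3 + 3*w)
N(L) = L + L² (N(L) = L² + L = L + L²)
(K(8) - 26)*N(-10) = ((-3 + 3*8) - 26)*(-10*(1 - 10)) = ((-3 + 24) - 26)*(-10*(-9)) = (21 - 26)*90 = -5*90 = -450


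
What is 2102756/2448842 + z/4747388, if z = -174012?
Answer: 1194558838403/1453200390587 ≈ 0.82202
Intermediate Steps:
2102756/2448842 + z/4747388 = 2102756/2448842 - 174012/4747388 = 2102756*(1/2448842) - 174012*1/4747388 = 1051378/1224421 - 43503/1186847 = 1194558838403/1453200390587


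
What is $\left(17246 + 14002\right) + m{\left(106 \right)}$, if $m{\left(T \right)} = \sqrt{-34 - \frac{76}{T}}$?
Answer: $31248 + \frac{4 i \sqrt{6095}}{53} \approx 31248.0 + 5.8921 i$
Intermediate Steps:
$\left(17246 + 14002\right) + m{\left(106 \right)} = \left(17246 + 14002\right) + \sqrt{-34 - \frac{76}{106}} = 31248 + \sqrt{-34 - \frac{38}{53}} = 31248 + \sqrt{- \frac{1840}{53}} = 31248 + \frac{4 i \sqrt{6095}}{53}$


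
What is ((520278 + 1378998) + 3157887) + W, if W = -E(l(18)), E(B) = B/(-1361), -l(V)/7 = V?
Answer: 6882798717/1361 ≈ 5.0572e+6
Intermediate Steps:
l(V) = -7*V
E(B) = -B/1361 (E(B) = B*(-1/1361) = -B/1361)
W = -126/1361 (W = -(-1)*(-7*18)/1361 = -(-1)*(-126)/1361 = -1*126/1361 = -126/1361 ≈ -0.092579)
((520278 + 1378998) + 3157887) + W = ((520278 + 1378998) + 3157887) - 126/1361 = (1899276 + 3157887) - 126/1361 = 5057163 - 126/1361 = 6882798717/1361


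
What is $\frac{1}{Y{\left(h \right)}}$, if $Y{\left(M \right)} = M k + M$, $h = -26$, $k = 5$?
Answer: $- \frac{1}{156} \approx -0.0064103$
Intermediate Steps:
$Y{\left(M \right)} = 6 M$ ($Y{\left(M \right)} = M 5 + M = 5 M + M = 6 M$)
$\frac{1}{Y{\left(h \right)}} = \frac{1}{6 \left(-26\right)} = \frac{1}{-156} = - \frac{1}{156}$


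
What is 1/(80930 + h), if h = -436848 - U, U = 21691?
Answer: -1/377609 ≈ -2.6482e-6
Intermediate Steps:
h = -458539 (h = -436848 - 1*21691 = -436848 - 21691 = -458539)
1/(80930 + h) = 1/(80930 - 458539) = 1/(-377609) = -1/377609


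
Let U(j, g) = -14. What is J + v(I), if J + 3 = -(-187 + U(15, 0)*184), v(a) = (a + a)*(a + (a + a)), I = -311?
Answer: 583086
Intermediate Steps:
v(a) = 6*a² (v(a) = (2*a)*(a + 2*a) = (2*a)*(3*a) = 6*a²)
J = 2760 (J = -3 - (-187 - 14*184) = -3 - (-187 - 2576) = -3 - 1*(-2763) = -3 + 2763 = 2760)
J + v(I) = 2760 + 6*(-311)² = 2760 + 6*96721 = 2760 + 580326 = 583086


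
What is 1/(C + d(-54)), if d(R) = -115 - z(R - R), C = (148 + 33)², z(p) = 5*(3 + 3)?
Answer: 1/32616 ≈ 3.0660e-5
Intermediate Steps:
z(p) = 30 (z(p) = 5*6 = 30)
C = 32761 (C = 181² = 32761)
d(R) = -145 (d(R) = -115 - 1*30 = -115 - 30 = -145)
1/(C + d(-54)) = 1/(32761 - 145) = 1/32616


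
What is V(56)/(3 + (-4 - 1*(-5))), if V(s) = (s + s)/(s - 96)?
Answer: -7/10 ≈ -0.70000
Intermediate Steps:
V(s) = 2*s/(-96 + s) (V(s) = (2*s)/(-96 + s) = 2*s/(-96 + s))
V(56)/(3 + (-4 - 1*(-5))) = (2*56/(-96 + 56))/(3 + (-4 - 1*(-5))) = (2*56/(-40))/(3 + (-4 + 5)) = (2*56*(-1/40))/(3 + 1) = -14/5/4 = -14/5*¼ = -7/10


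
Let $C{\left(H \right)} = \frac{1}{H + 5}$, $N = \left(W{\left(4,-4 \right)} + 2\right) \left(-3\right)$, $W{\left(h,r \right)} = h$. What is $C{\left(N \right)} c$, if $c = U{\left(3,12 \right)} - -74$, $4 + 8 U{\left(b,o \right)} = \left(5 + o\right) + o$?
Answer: $- \frac{617}{104} \approx -5.9327$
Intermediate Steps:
$U{\left(b,o \right)} = \frac{1}{8} + \frac{o}{4}$ ($U{\left(b,o \right)} = - \frac{1}{2} + \frac{\left(5 + o\right) + o}{8} = - \frac{1}{2} + \frac{5 + 2 o}{8} = - \frac{1}{2} + \left(\frac{5}{8} + \frac{o}{4}\right) = \frac{1}{8} + \frac{o}{4}$)
$c = \frac{617}{8}$ ($c = \left(\frac{1}{8} + \frac{1}{4} \cdot 12\right) - -74 = \left(\frac{1}{8} + 3\right) + 74 = \frac{25}{8} + 74 = \frac{617}{8} \approx 77.125$)
$N = -18$ ($N = \left(4 + 2\right) \left(-3\right) = 6 \left(-3\right) = -18$)
$C{\left(H \right)} = \frac{1}{5 + H}$
$C{\left(N \right)} c = \frac{1}{5 - 18} \cdot \frac{617}{8} = \frac{1}{-13} \cdot \frac{617}{8} = \left(- \frac{1}{13}\right) \frac{617}{8} = - \frac{617}{104}$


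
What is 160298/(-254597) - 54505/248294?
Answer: -53677841097/63214907518 ≈ -0.84913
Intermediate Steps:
160298/(-254597) - 54505/248294 = 160298*(-1/254597) - 54505*1/248294 = -160298/254597 - 54505/248294 = -53677841097/63214907518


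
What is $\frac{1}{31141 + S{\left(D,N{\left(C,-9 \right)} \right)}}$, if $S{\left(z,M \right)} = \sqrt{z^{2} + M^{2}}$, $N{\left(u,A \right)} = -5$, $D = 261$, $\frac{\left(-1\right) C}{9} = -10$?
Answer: $\frac{31141}{969693735} - \frac{\sqrt{68146}}{969693735} \approx 3.1845 \cdot 10^{-5}$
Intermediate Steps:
$C = 90$ ($C = \left(-9\right) \left(-10\right) = 90$)
$S{\left(z,M \right)} = \sqrt{M^{2} + z^{2}}$
$\frac{1}{31141 + S{\left(D,N{\left(C,-9 \right)} \right)}} = \frac{1}{31141 + \sqrt{\left(-5\right)^{2} + 261^{2}}} = \frac{1}{31141 + \sqrt{25 + 68121}} = \frac{1}{31141 + \sqrt{68146}}$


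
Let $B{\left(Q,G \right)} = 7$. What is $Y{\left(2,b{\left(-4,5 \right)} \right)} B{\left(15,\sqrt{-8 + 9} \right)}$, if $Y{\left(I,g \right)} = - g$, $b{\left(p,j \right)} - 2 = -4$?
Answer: $14$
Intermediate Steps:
$b{\left(p,j \right)} = -2$ ($b{\left(p,j \right)} = 2 - 4 = -2$)
$Y{\left(2,b{\left(-4,5 \right)} \right)} B{\left(15,\sqrt{-8 + 9} \right)} = \left(-1\right) \left(-2\right) 7 = 2 \cdot 7 = 14$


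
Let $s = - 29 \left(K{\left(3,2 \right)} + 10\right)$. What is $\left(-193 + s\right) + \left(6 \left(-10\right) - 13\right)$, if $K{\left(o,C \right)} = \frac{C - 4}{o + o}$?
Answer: $- \frac{1639}{3} \approx -546.33$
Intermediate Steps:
$K{\left(o,C \right)} = \frac{-4 + C}{2 o}$
$s = - \frac{841}{3}$ ($s = - 29 \left(\frac{-4 + 2}{2 \cdot 3} + 10\right) = - 29 \left(\frac{1}{2} \cdot \frac{1}{3} \left(-2\right) + 10\right) = - 29 \left(- \frac{1}{3} + 10\right) = \left(-29\right) \frac{29}{3} = - \frac{841}{3} \approx -280.33$)
$\left(-193 + s\right) + \left(6 \left(-10\right) - 13\right) = \left(-193 - \frac{841}{3}\right) + \left(6 \left(-10\right) - 13\right) = - \frac{1420}{3} - 73 = - \frac{1639}{3}$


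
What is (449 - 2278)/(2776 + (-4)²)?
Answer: -1829/2792 ≈ -0.65509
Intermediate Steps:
(449 - 2278)/(2776 + (-4)²) = -1829/(2776 + 16) = -1829/2792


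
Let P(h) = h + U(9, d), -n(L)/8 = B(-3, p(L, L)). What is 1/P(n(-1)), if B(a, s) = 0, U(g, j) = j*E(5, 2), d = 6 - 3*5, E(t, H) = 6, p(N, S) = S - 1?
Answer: -1/54 ≈ -0.018519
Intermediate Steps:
p(N, S) = -1 + S
d = -9 (d = 6 - 15 = -9)
U(g, j) = 6*j (U(g, j) = j*6 = 6*j)
n(L) = 0 (n(L) = -8*0 = 0)
P(h) = -54 + h (P(h) = h + 6*(-9) = h - 54 = -54 + h)
1/P(n(-1)) = 1/(-54 + 0) = 1/(-54) = -1/54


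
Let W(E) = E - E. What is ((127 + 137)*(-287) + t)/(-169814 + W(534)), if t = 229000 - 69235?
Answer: -83997/169814 ≈ -0.49464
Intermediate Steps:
W(E) = 0
t = 159765
((127 + 137)*(-287) + t)/(-169814 + W(534)) = ((127 + 137)*(-287) + 159765)/(-169814 + 0) = (264*(-287) + 159765)/(-169814) = (-75768 + 159765)*(-1/169814) = 83997*(-1/169814) = -83997/169814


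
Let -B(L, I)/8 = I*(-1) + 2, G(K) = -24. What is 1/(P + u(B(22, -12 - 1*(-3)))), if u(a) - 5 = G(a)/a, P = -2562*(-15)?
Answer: 11/422788 ≈ 2.6018e-5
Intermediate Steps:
B(L, I) = -16 + 8*I (B(L, I) = -8*(I*(-1) + 2) = -8*(-I + 2) = -8*(2 - I) = -16 + 8*I)
P = 38430
u(a) = 5 - 24/a
1/(P + u(B(22, -12 - 1*(-3)))) = 1/(38430 + (5 - 24/(-16 + 8*(-12 - 1*(-3))))) = 1/(38430 + (5 - 24/(-16 + 8*(-12 + 3)))) = 1/(38430 + (5 - 24/(-16 + 8*(-9)))) = 1/(38430 + (5 - 24/(-16 - 72))) = 1/(38430 + (5 - 24/(-88))) = 1/(38430 + (5 - 24*(-1/88))) = 1/(38430 + (5 + 3/11)) = 1/(38430 + 58/11) = 1/(422788/11) = 11/422788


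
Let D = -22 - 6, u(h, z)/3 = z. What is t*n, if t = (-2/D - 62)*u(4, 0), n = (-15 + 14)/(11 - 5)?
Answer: 0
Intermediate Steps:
u(h, z) = 3*z
D = -28
n = -⅙ (n = -1/6 = -1*⅙ = -⅙ ≈ -0.16667)
t = 0 (t = (-2/(-28) - 62)*(3*0) = (-2*(-1/28) - 62)*0 = (1/14 - 62)*0 = -867/14*0 = 0)
t*n = 0*(-⅙) = 0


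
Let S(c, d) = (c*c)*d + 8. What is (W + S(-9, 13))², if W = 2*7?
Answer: 1155625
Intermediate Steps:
S(c, d) = 8 + d*c² (S(c, d) = c²*d + 8 = d*c² + 8 = 8 + d*c²)
W = 14
(W + S(-9, 13))² = (14 + (8 + 13*(-9)²))² = (14 + (8 + 13*81))² = (14 + (8 + 1053))² = (14 + 1061)² = 1075² = 1155625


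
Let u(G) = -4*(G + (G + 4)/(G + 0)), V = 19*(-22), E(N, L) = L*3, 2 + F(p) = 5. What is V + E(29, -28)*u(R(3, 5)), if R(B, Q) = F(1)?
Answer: 1374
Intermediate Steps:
F(p) = 3 (F(p) = -2 + 5 = 3)
R(B, Q) = 3
E(N, L) = 3*L
V = -418
u(G) = -4*G - 4*(4 + G)/G (u(G) = -4*(G + (4 + G)/G) = -4*G - 4*(4 + G)/G)
V + E(29, -28)*u(R(3, 5)) = -418 + (3*(-28))*(-4 - 16/3 - 4*3) = -418 - 84*(-4 - 16*⅓ - 12) = -418 - 84*(-4 - 16/3 - 12) = -418 - 84*(-64/3) = -418 + 1792 = 1374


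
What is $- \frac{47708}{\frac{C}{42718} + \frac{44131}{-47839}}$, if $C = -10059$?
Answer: $\frac{97495420066616}{2366400559} \approx 41200.0$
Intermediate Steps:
$- \frac{47708}{\frac{C}{42718} + \frac{44131}{-47839}} = - \frac{47708}{- \frac{10059}{42718} + \frac{44131}{-47839}} = - \frac{47708}{\left(-10059\right) \frac{1}{42718} + 44131 \left(- \frac{1}{47839}\right)} = - \frac{47708}{- \frac{10059}{42718} - \frac{44131}{47839}} = - \frac{47708}{- \frac{2366400559}{2043586402}} = \left(-47708\right) \left(- \frac{2043586402}{2366400559}\right) = \frac{97495420066616}{2366400559}$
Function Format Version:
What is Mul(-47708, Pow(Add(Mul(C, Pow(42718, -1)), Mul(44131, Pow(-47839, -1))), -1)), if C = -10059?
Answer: Rational(97495420066616, 2366400559) ≈ 41200.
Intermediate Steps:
Mul(-47708, Pow(Add(Mul(C, Pow(42718, -1)), Mul(44131, Pow(-47839, -1))), -1)) = Mul(-47708, Pow(Add(Mul(-10059, Pow(42718, -1)), Mul(44131, Pow(-47839, -1))), -1)) = Mul(-47708, Pow(Add(Mul(-10059, Rational(1, 42718)), Mul(44131, Rational(-1, 47839))), -1)) = Mul(-47708, Pow(Add(Rational(-10059, 42718), Rational(-44131, 47839)), -1)) = Mul(-47708, Pow(Rational(-2366400559, 2043586402), -1)) = Mul(-47708, Rational(-2043586402, 2366400559)) = Rational(97495420066616, 2366400559)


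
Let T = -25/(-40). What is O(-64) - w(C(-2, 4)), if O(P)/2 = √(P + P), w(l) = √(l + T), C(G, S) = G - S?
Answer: I*(-√86 + 64*√2)/4 ≈ 20.309*I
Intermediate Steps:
T = 5/8 (T = -25*(-1/40) = 5/8 ≈ 0.62500)
w(l) = √(5/8 + l) (w(l) = √(l + 5/8) = √(5/8 + l))
O(P) = 2*√2*√P (O(P) = 2*√(P + P) = 2*√(2*P) = 2*(√2*√P) = 2*√2*√P)
O(-64) - w(C(-2, 4)) = 2*√2*√(-64) - √(10 + 16*(-2 - 1*4))/4 = 2*√2*(8*I) - √(10 + 16*(-2 - 4))/4 = 16*I*√2 - √(10 + 16*(-6))/4 = 16*I*√2 - √(10 - 96)/4 = 16*I*√2 - √(-86)/4 = 16*I*√2 - I*√86/4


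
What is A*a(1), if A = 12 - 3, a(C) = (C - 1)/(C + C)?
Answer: 0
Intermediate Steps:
a(C) = (-1 + C)/(2*C) (a(C) = (-1 + C)/((2*C)) = (-1 + C)*(1/(2*C)) = (-1 + C)/(2*C))
A = 9
A*a(1) = 9*((1/2)*(-1 + 1)/1) = 9*((1/2)*1*0) = 9*0 = 0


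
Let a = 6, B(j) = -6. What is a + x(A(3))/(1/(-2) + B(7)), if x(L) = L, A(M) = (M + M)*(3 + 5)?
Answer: -18/13 ≈ -1.3846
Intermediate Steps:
A(M) = 16*M (A(M) = (2*M)*8 = 16*M)
a + x(A(3))/(1/(-2) + B(7)) = 6 + (16*3)/(1/(-2) - 6) = 6 + 48/(-½ - 6) = 6 + 48/(-13/2) = 6 + 48*(-2/13) = 6 - 96/13 = -18/13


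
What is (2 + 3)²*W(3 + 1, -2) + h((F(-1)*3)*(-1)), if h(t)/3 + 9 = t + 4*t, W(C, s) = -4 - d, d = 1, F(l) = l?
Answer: -107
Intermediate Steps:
W(C, s) = -5 (W(C, s) = -4 - 1*1 = -4 - 1 = -5)
h(t) = -27 + 15*t (h(t) = -27 + 3*(t + 4*t) = -27 + 3*(5*t) = -27 + 15*t)
(2 + 3)²*W(3 + 1, -2) + h((F(-1)*3)*(-1)) = (2 + 3)²*(-5) + (-27 + 15*(-1*3*(-1))) = 5²*(-5) + (-27 + 15*(-3*(-1))) = 25*(-5) + (-27 + 15*3) = -125 + (-27 + 45) = -125 + 18 = -107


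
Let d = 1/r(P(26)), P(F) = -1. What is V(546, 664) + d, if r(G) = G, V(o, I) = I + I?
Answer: 1327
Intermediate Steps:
V(o, I) = 2*I
d = -1 (d = 1/(-1) = -1)
V(546, 664) + d = 2*664 - 1 = 1328 - 1 = 1327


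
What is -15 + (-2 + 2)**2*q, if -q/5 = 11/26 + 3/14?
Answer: -15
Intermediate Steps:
q = -290/91 (q = -5*(11/26 + 3/14) = -5*58/91 = -290/91 ≈ -3.1868)
-15 + (-2 + 2)**2*q = -15 + (-2 + 2)**2*(-290/91) = -15 + 0**2*(-290/91) = -15 + 0*(-290/91) = -15 + 0 = -15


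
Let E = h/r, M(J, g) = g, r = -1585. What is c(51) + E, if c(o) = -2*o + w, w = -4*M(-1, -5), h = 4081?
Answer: -134051/1585 ≈ -84.575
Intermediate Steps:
w = 20 (w = -4*(-5) = 20)
c(o) = 20 - 2*o (c(o) = -2*o + 20 = 20 - 2*o)
E = -4081/1585 (E = 4081/(-1585) = 4081*(-1/1585) = -4081/1585 ≈ -2.5748)
c(51) + E = (20 - 2*51) - 4081/1585 = (20 - 102) - 4081/1585 = -82 - 4081/1585 = -134051/1585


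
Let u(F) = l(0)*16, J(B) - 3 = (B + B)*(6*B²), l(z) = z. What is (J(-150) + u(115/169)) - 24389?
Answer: -40524386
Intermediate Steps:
J(B) = 3 + 12*B³ (J(B) = 3 + (B + B)*(6*B²) = 3 + (2*B)*(6*B²) = 3 + 12*B³)
u(F) = 0 (u(F) = 0*16 = 0)
(J(-150) + u(115/169)) - 24389 = ((3 + 12*(-150)³) + 0) - 24389 = ((3 + 12*(-3375000)) + 0) - 24389 = ((3 - 40500000) + 0) - 24389 = (-40499997 + 0) - 24389 = -40499997 - 24389 = -40524386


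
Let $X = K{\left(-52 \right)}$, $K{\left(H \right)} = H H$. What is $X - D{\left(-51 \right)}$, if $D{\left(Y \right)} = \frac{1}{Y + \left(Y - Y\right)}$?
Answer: $\frac{137905}{51} \approx 2704.0$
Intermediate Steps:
$K{\left(H \right)} = H^{2}$
$X = 2704$ ($X = \left(-52\right)^{2} = 2704$)
$D{\left(Y \right)} = \frac{1}{Y}$ ($D{\left(Y \right)} = \frac{1}{Y + 0} = \frac{1}{Y}$)
$X - D{\left(-51 \right)} = 2704 - \frac{1}{-51} = 2704 - - \frac{1}{51} = 2704 + \frac{1}{51} = \frac{137905}{51}$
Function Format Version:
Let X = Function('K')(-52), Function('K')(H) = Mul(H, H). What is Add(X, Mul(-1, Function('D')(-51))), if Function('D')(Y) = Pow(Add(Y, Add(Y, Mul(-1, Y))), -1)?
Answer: Rational(137905, 51) ≈ 2704.0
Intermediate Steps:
Function('K')(H) = Pow(H, 2)
X = 2704 (X = Pow(-52, 2) = 2704)
Function('D')(Y) = Pow(Y, -1) (Function('D')(Y) = Pow(Add(Y, 0), -1) = Pow(Y, -1))
Add(X, Mul(-1, Function('D')(-51))) = Add(2704, Mul(-1, Pow(-51, -1))) = Add(2704, Mul(-1, Rational(-1, 51))) = Add(2704, Rational(1, 51)) = Rational(137905, 51)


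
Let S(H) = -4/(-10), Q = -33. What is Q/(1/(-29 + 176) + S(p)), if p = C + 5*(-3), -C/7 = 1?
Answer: -24255/299 ≈ -81.120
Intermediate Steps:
C = -7 (C = -7*1 = -7)
p = -22 (p = -7 + 5*(-3) = -7 - 15 = -22)
S(H) = ⅖ (S(H) = -4*(-⅒) = ⅖)
Q/(1/(-29 + 176) + S(p)) = -33/(1/(-29 + 176) + ⅖) = -33/(1/147 + ⅖) = -33/(299/735) = (735/299)*(-33) = -24255/299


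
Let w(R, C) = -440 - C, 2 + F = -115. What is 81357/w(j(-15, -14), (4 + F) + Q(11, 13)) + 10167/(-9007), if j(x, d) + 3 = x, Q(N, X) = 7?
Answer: -736178277/3008338 ≈ -244.71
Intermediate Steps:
F = -117 (F = -2 - 115 = -117)
j(x, d) = -3 + x
81357/w(j(-15, -14), (4 + F) + Q(11, 13)) + 10167/(-9007) = 81357/(-440 - ((4 - 117) + 7)) + 10167/(-9007) = 81357/(-440 - (-113 + 7)) + 10167*(-1/9007) = 81357/(-440 - 1*(-106)) - 10167/9007 = 81357/(-440 + 106) - 10167/9007 = 81357/(-334) - 10167/9007 = 81357*(-1/334) - 10167/9007 = -81357/334 - 10167/9007 = -736178277/3008338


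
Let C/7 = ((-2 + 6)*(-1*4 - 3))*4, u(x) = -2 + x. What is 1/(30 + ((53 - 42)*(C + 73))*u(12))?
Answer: -1/78180 ≈ -1.2791e-5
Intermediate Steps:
C = -784 (C = 7*(((-2 + 6)*(-1*4 - 3))*4) = 7*((4*(-4 - 3))*4) = 7*((4*(-7))*4) = 7*(-28*4) = 7*(-112) = -784)
1/(30 + ((53 - 42)*(C + 73))*u(12)) = 1/(30 + ((53 - 42)*(-784 + 73))*(-2 + 12)) = 1/(30 + (11*(-711))*10) = 1/(30 - 7821*10) = 1/(30 - 78210) = 1/(-78180) = -1/78180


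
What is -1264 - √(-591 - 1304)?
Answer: -1264 - I*√1895 ≈ -1264.0 - 43.532*I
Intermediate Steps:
-1264 - √(-591 - 1304) = -1264 - √(-1895) = -1264 - I*√1895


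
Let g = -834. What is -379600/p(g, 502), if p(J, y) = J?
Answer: 189800/417 ≈ 455.16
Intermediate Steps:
-379600/p(g, 502) = -379600/(-834) = -379600*(-1/834) = 189800/417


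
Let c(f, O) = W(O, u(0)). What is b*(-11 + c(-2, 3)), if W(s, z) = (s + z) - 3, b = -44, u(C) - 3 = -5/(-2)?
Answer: 242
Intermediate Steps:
u(C) = 11/2 (u(C) = 3 - 5/(-2) = 3 - 5*(-1/2) = 3 + 5/2 = 11/2)
W(s, z) = -3 + s + z
c(f, O) = 5/2 + O (c(f, O) = -3 + O + 11/2 = 5/2 + O)
b*(-11 + c(-2, 3)) = -44*(-11 + (5/2 + 3)) = -44*(-11 + 11/2) = -44*(-11/2) = 242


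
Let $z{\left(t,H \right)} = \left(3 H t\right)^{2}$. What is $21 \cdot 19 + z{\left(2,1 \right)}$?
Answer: $435$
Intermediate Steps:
$z{\left(t,H \right)} = 9 H^{2} t^{2}$ ($z{\left(t,H \right)} = \left(3 H t\right)^{2} = 9 H^{2} t^{2}$)
$21 \cdot 19 + z{\left(2,1 \right)} = 21 \cdot 19 + 9 \cdot 1^{2} \cdot 2^{2} = 399 + 9 \cdot 1 \cdot 4 = 399 + 36 = 435$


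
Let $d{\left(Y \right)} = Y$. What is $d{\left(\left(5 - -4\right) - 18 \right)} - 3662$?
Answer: $-3671$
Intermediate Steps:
$d{\left(\left(5 - -4\right) - 18 \right)} - 3662 = \left(\left(5 - -4\right) - 18\right) - 3662 = \left(\left(5 + 4\right) - 18\right) - 3662 = \left(9 - 18\right) - 3662 = -9 - 3662 = -3671$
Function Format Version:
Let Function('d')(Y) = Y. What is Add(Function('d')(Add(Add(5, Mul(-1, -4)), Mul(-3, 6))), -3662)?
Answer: -3671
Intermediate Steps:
Add(Function('d')(Add(Add(5, Mul(-1, -4)), Mul(-3, 6))), -3662) = Add(Add(Add(5, Mul(-1, -4)), Mul(-3, 6)), -3662) = Add(Add(Add(5, 4), -18), -3662) = Add(Add(9, -18), -3662) = Add(-9, -3662) = -3671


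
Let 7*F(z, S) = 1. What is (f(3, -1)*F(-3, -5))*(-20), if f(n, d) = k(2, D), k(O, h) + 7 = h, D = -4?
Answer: 220/7 ≈ 31.429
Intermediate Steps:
F(z, S) = ⅐ (F(z, S) = (⅐)*1 = ⅐)
k(O, h) = -7 + h
f(n, d) = -11 (f(n, d) = -7 - 4 = -11)
(f(3, -1)*F(-3, -5))*(-20) = -11*⅐*(-20) = -11/7*(-20) = 220/7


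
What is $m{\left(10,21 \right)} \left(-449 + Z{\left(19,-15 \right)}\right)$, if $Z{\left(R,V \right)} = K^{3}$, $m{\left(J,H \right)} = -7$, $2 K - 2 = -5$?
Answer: $\frac{25333}{8} \approx 3166.6$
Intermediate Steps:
$K = - \frac{3}{2}$ ($K = 1 + \frac{1}{2} \left(-5\right) = 1 - \frac{5}{2} = - \frac{3}{2} \approx -1.5$)
$Z{\left(R,V \right)} = - \frac{27}{8}$ ($Z{\left(R,V \right)} = \left(- \frac{3}{2}\right)^{3} = - \frac{27}{8}$)
$m{\left(10,21 \right)} \left(-449 + Z{\left(19,-15 \right)}\right) = - 7 \left(-449 - \frac{27}{8}\right) = \left(-7\right) \left(- \frac{3619}{8}\right) = \frac{25333}{8}$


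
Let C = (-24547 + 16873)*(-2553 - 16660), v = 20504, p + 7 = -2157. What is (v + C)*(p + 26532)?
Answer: 3593331256288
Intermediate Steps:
p = -2164 (p = -7 - 2157 = -2164)
C = 147440562 (C = -7674*(-19213) = 147440562)
(v + C)*(p + 26532) = (20504 + 147440562)*(-2164 + 26532) = 147461066*24368 = 3593331256288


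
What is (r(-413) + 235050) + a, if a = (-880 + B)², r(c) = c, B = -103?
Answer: 1200926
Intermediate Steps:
a = 966289 (a = (-880 - 103)² = (-983)² = 966289)
(r(-413) + 235050) + a = (-413 + 235050) + 966289 = 234637 + 966289 = 1200926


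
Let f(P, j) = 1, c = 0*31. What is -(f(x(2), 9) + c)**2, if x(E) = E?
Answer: -1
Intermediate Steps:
c = 0
-(f(x(2), 9) + c)**2 = -(1 + 0)**2 = -1*1**2 = -1*1 = -1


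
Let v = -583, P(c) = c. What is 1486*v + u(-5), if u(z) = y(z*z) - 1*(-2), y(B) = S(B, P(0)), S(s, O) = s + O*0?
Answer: -866311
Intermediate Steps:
S(s, O) = s (S(s, O) = s + 0 = s)
y(B) = B
u(z) = 2 + z**2 (u(z) = z*z - 1*(-2) = z**2 + 2 = 2 + z**2)
1486*v + u(-5) = 1486*(-583) + (2 + (-5)**2) = -866338 + (2 + 25) = -866338 + 27 = -866311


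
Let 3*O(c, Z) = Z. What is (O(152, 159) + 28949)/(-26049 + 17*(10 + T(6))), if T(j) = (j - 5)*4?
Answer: -29002/25811 ≈ -1.1236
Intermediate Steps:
T(j) = -20 + 4*j (T(j) = (-5 + j)*4 = -20 + 4*j)
O(c, Z) = Z/3
(O(152, 159) + 28949)/(-26049 + 17*(10 + T(6))) = ((⅓)*159 + 28949)/(-26049 + 17*(10 + (-20 + 4*6))) = (53 + 28949)/(-26049 + 17*(10 + (-20 + 24))) = 29002/(-26049 + 17*(10 + 4)) = 29002/(-26049 + 17*14) = 29002/(-26049 + 238) = 29002/(-25811) = 29002*(-1/25811) = -29002/25811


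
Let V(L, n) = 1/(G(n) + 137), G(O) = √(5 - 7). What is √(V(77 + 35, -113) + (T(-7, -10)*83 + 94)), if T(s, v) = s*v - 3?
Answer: √((774736 + 5655*I*√2)/(137 + I*√2)) ≈ 75.2 - 0.e-7*I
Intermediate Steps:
T(s, v) = -3 + s*v
G(O) = I*√2 (G(O) = √(-2) = I*√2)
V(L, n) = 1/(137 + I*√2) (V(L, n) = 1/(I*√2 + 137) = 1/(137 + I*√2))
√(V(77 + 35, -113) + (T(-7, -10)*83 + 94)) = √((137/18771 - I*√2/18771) + ((-3 - 7*(-10))*83 + 94)) = √((137/18771 - I*√2/18771) + ((-3 + 70)*83 + 94)) = √((137/18771 - I*√2/18771) + (67*83 + 94)) = √((137/18771 - I*√2/18771) + (5561 + 94)) = √((137/18771 - I*√2/18771) + 5655) = √(106150142/18771 - I*√2/18771)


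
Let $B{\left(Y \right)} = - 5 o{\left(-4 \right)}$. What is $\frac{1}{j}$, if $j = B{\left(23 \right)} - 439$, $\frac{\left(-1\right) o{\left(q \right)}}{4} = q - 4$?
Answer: $- \frac{1}{599} \approx -0.0016694$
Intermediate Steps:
$o{\left(q \right)} = 16 - 4 q$ ($o{\left(q \right)} = - 4 \left(q - 4\right) = - 4 \left(-4 + q\right) = 16 - 4 q$)
$B{\left(Y \right)} = -160$ ($B{\left(Y \right)} = - 5 \left(16 - -16\right) = - 5 \left(16 + 16\right) = \left(-5\right) 32 = -160$)
$j = -599$ ($j = -160 - 439 = -599$)
$\frac{1}{j} = \frac{1}{-599} = - \frac{1}{599}$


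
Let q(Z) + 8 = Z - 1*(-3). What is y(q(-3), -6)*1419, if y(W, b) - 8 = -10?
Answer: -2838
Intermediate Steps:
q(Z) = -5 + Z (q(Z) = -8 + (Z - 1*(-3)) = -8 + (Z + 3) = -8 + (3 + Z) = -5 + Z)
y(W, b) = -2 (y(W, b) = 8 - 10 = -2)
y(q(-3), -6)*1419 = -2*1419 = -2838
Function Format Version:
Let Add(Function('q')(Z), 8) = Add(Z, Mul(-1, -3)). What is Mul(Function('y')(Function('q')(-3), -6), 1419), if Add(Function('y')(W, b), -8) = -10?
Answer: -2838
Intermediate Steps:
Function('q')(Z) = Add(-5, Z) (Function('q')(Z) = Add(-8, Add(Z, Mul(-1, -3))) = Add(-8, Add(Z, 3)) = Add(-8, Add(3, Z)) = Add(-5, Z))
Function('y')(W, b) = -2 (Function('y')(W, b) = Add(8, -10) = -2)
Mul(Function('y')(Function('q')(-3), -6), 1419) = Mul(-2, 1419) = -2838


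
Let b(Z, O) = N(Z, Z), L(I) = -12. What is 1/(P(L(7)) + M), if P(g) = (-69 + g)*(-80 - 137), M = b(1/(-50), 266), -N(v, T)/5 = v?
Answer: 10/175771 ≈ 5.6892e-5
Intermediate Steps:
N(v, T) = -5*v
b(Z, O) = -5*Z
M = ⅒ (M = -5/(-50) = -5*(-1/50) = ⅒ ≈ 0.10000)
P(g) = 14973 - 217*g (P(g) = (-69 + g)*(-217) = 14973 - 217*g)
1/(P(L(7)) + M) = 1/((14973 - 217*(-12)) + ⅒) = 1/((14973 + 2604) + ⅒) = 1/(17577 + ⅒) = 1/(175771/10) = 10/175771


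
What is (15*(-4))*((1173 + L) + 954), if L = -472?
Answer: -99300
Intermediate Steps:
(15*(-4))*((1173 + L) + 954) = (15*(-4))*((1173 - 472) + 954) = -60*(701 + 954) = -60*1655 = -99300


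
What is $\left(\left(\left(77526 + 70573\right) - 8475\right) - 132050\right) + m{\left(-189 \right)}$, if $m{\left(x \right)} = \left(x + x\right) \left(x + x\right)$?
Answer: $150458$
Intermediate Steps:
$m{\left(x \right)} = 4 x^{2}$ ($m{\left(x \right)} = 2 x 2 x = 4 x^{2}$)
$\left(\left(\left(77526 + 70573\right) - 8475\right) - 132050\right) + m{\left(-189 \right)} = \left(\left(\left(77526 + 70573\right) - 8475\right) - 132050\right) + 4 \left(-189\right)^{2} = \left(\left(148099 - 8475\right) - 132050\right) + 4 \cdot 35721 = \left(139624 - 132050\right) + 142884 = 7574 + 142884 = 150458$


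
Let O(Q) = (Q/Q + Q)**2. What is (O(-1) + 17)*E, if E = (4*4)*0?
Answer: 0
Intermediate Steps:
O(Q) = (1 + Q)**2
E = 0 (E = 16*0 = 0)
(O(-1) + 17)*E = ((1 - 1)**2 + 17)*0 = (0**2 + 17)*0 = (0 + 17)*0 = 17*0 = 0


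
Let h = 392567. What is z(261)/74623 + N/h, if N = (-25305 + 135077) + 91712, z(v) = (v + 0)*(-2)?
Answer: 14830420558/29294527241 ≈ 0.50625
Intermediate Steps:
z(v) = -2*v (z(v) = v*(-2) = -2*v)
N = 201484 (N = 109772 + 91712 = 201484)
z(261)/74623 + N/h = -2*261/74623 + 201484/392567 = -522*1/74623 + 201484*(1/392567) = -522/74623 + 201484/392567 = 14830420558/29294527241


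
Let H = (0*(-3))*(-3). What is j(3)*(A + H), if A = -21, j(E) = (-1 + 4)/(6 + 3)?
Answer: -7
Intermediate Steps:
H = 0 (H = 0*(-3) = 0)
j(E) = ⅓ (j(E) = 3/9 = 3*(⅑) = ⅓)
j(3)*(A + H) = (-21 + 0)/3 = (⅓)*(-21) = -7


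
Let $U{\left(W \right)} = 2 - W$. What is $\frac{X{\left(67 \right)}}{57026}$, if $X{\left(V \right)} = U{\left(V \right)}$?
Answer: $- \frac{65}{57026} \approx -0.0011398$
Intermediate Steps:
$X{\left(V \right)} = 2 - V$
$\frac{X{\left(67 \right)}}{57026} = \frac{2 - 67}{57026} = \left(2 - 67\right) \frac{1}{57026} = \left(-65\right) \frac{1}{57026} = - \frac{65}{57026}$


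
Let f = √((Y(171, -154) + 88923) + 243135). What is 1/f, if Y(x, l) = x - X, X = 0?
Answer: √332229/332229 ≈ 0.0017349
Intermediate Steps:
Y(x, l) = x (Y(x, l) = x - 1*0 = x + 0 = x)
f = √332229 (f = √((171 + 88923) + 243135) = √(89094 + 243135) = √332229 ≈ 576.39)
1/f = 1/(√332229) = √332229/332229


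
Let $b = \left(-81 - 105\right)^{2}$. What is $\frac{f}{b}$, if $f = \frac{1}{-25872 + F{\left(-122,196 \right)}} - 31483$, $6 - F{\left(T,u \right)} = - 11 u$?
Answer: $- \frac{746461931}{820271160} \approx -0.91002$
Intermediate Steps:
$F{\left(T,u \right)} = 6 + 11 u$ ($F{\left(T,u \right)} = 6 - - 11 u = 6 + 11 u$)
$b = 34596$ ($b = \left(-186\right)^{2} = 34596$)
$f = - \frac{746461931}{23710}$ ($f = \frac{1}{-25872 + \left(6 + 11 \cdot 196\right)} - 31483 = \frac{1}{-25872 + \left(6 + 2156\right)} - 31483 = \frac{1}{-25872 + 2162} - 31483 = \frac{1}{-23710} - 31483 = - \frac{1}{23710} - 31483 = - \frac{746461931}{23710} \approx -31483.0$)
$\frac{f}{b} = - \frac{746461931}{23710 \cdot 34596} = \left(- \frac{746461931}{23710}\right) \frac{1}{34596} = - \frac{746461931}{820271160}$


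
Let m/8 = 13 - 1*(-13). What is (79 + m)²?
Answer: 82369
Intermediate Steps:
m = 208 (m = 8*(13 - 1*(-13)) = 8*(13 + 13) = 8*26 = 208)
(79 + m)² = (79 + 208)² = 287² = 82369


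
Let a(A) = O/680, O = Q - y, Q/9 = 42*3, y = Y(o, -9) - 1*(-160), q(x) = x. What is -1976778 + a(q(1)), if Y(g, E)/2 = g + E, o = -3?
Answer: -672104021/340 ≈ -1.9768e+6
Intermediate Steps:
Y(g, E) = 2*E + 2*g (Y(g, E) = 2*(g + E) = 2*(E + g) = 2*E + 2*g)
y = 136 (y = (2*(-9) + 2*(-3)) - 1*(-160) = (-18 - 6) + 160 = -24 + 160 = 136)
Q = 1134 (Q = 9*(42*3) = 9*126 = 1134)
O = 998 (O = 1134 - 1*136 = 1134 - 136 = 998)
a(A) = 499/340 (a(A) = 998/680 = 998*(1/680) = 499/340)
-1976778 + a(q(1)) = -1976778 + 499/340 = -672104021/340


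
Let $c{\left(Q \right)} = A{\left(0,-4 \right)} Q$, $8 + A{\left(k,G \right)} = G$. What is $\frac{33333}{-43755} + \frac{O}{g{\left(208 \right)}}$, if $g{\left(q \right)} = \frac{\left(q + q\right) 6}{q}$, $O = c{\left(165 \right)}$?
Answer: $- \frac{2417636}{14585} \approx -165.76$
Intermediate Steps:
$A{\left(k,G \right)} = -8 + G$
$c{\left(Q \right)} = - 12 Q$ ($c{\left(Q \right)} = \left(-8 - 4\right) Q = - 12 Q$)
$O = -1980$ ($O = \left(-12\right) 165 = -1980$)
$g{\left(q \right)} = 12$ ($g{\left(q \right)} = \frac{2 q 6}{q} = \frac{12 q}{q} = 12$)
$\frac{33333}{-43755} + \frac{O}{g{\left(208 \right)}} = \frac{33333}{-43755} - \frac{1980}{12} = 33333 \left(- \frac{1}{43755}\right) - 165 = - \frac{11111}{14585} - 165 = - \frac{2417636}{14585}$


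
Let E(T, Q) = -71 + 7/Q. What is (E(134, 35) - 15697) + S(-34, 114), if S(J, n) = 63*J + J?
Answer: -89719/5 ≈ -17944.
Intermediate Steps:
S(J, n) = 64*J
(E(134, 35) - 15697) + S(-34, 114) = ((-71 + 7/35) - 15697) + 64*(-34) = ((-71 + 7*(1/35)) - 15697) - 2176 = ((-71 + 1/5) - 15697) - 2176 = (-354/5 - 15697) - 2176 = -78839/5 - 2176 = -89719/5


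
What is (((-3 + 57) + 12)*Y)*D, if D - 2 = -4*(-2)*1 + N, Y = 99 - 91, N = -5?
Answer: 2640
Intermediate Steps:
Y = 8
D = 5 (D = 2 + (-4*(-2)*1 - 5) = 2 + (8*1 - 5) = 2 + (8 - 5) = 2 + 3 = 5)
(((-3 + 57) + 12)*Y)*D = (((-3 + 57) + 12)*8)*5 = ((54 + 12)*8)*5 = (66*8)*5 = 528*5 = 2640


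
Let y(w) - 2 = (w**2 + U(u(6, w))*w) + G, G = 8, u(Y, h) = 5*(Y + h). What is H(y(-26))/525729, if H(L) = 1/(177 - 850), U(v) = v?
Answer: -1/353815617 ≈ -2.8263e-9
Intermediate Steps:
u(Y, h) = 5*Y + 5*h
y(w) = 10 + w**2 + w*(30 + 5*w) (y(w) = 2 + ((w**2 + (5*6 + 5*w)*w) + 8) = 2 + ((w**2 + (30 + 5*w)*w) + 8) = 2 + ((w**2 + w*(30 + 5*w)) + 8) = 2 + (8 + w**2 + w*(30 + 5*w)) = 10 + w**2 + w*(30 + 5*w))
H(L) = -1/673 (H(L) = 1/(-673) = -1/673)
H(y(-26))/525729 = -1/673/525729 = -1/673*1/525729 = -1/353815617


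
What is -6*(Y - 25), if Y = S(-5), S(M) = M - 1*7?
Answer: 222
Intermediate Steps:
S(M) = -7 + M (S(M) = M - 7 = -7 + M)
Y = -12 (Y = -7 - 5 = -12)
-6*(Y - 25) = -6*(-12 - 25) = -6*(-37) = 222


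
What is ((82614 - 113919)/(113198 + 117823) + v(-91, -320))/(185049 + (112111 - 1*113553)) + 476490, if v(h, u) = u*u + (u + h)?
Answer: 6737111518262498/14139024249 ≈ 4.7649e+5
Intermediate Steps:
v(h, u) = h + u + u**2 (v(h, u) = u**2 + (h + u) = h + u + u**2)
((82614 - 113919)/(113198 + 117823) + v(-91, -320))/(185049 + (112111 - 1*113553)) + 476490 = ((82614 - 113919)/(113198 + 117823) + (-91 - 320 + (-320)**2))/(185049 + (112111 - 1*113553)) + 476490 = (-31305/231021 + (-91 - 320 + 102400))/(185049 + (112111 - 113553)) + 476490 = (-31305*1/231021 + 101989)/(185049 - 1442) + 476490 = (-10435/77007 + 101989)/183607 + 476490 = (7853856488/77007)*(1/183607) + 476490 = 7853856488/14139024249 + 476490 = 6737111518262498/14139024249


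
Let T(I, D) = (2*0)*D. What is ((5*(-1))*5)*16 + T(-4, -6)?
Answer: -400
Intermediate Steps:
T(I, D) = 0 (T(I, D) = 0*D = 0)
((5*(-1))*5)*16 + T(-4, -6) = ((5*(-1))*5)*16 + 0 = -5*5*16 + 0 = -25*16 + 0 = -400 + 0 = -400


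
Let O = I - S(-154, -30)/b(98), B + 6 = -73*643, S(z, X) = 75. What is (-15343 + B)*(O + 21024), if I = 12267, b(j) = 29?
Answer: -60130592832/29 ≈ -2.0735e+9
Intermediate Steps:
B = -46945 (B = -6 - 73*643 = -6 - 46939 = -46945)
O = 355668/29 (O = 12267 - 75/29 = 355668/29 ≈ 12264.)
(-15343 + B)*(O + 21024) = (-15343 - 46945)*(355668/29 + 21024) = -62288*965364/29 = -60130592832/29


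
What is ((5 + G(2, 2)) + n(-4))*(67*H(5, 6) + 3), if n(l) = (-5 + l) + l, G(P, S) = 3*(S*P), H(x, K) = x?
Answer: 1352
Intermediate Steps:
G(P, S) = 3*P*S (G(P, S) = 3*(P*S) = 3*P*S)
n(l) = -5 + 2*l
((5 + G(2, 2)) + n(-4))*(67*H(5, 6) + 3) = ((5 + 3*2*2) + (-5 + 2*(-4)))*(67*5 + 3) = ((5 + 12) + (-5 - 8))*(335 + 3) = (17 - 13)*338 = 4*338 = 1352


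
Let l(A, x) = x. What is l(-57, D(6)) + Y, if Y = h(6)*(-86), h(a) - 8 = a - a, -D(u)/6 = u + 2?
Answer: -736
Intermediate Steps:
D(u) = -12 - 6*u (D(u) = -6*(u + 2) = -6*(2 + u) = -12 - 6*u)
h(a) = 8 (h(a) = 8 + (a - a) = 8 + 0 = 8)
Y = -688 (Y = 8*(-86) = -688)
l(-57, D(6)) + Y = (-12 - 6*6) - 688 = (-12 - 36) - 688 = -48 - 688 = -736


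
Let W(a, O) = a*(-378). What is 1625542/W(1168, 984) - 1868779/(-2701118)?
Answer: -127346691155/42591228624 ≈ -2.9900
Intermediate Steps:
W(a, O) = -378*a
1625542/W(1168, 984) - 1868779/(-2701118) = 1625542/((-378*1168)) - 1868779/(-2701118) = 1625542/(-441504) - 1868779*(-1/2701118) = 1625542*(-1/441504) + 1868779/2701118 = -812771/220752 + 1868779/2701118 = -127346691155/42591228624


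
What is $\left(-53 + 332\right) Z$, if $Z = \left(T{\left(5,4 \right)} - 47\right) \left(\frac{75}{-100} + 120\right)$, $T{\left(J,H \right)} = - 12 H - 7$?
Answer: $- \frac{6787233}{2} \approx -3.3936 \cdot 10^{6}$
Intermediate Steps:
$T{\left(J,H \right)} = -7 - 12 H$
$Z = - \frac{24327}{2}$ ($Z = \left(\left(-7 - 48\right) - 47\right) \left(\frac{75}{-100} + 120\right) = \left(\left(-7 - 48\right) - 47\right) \left(75 \left(- \frac{1}{100}\right) + 120\right) = \left(-55 - 47\right) \left(- \frac{3}{4} + 120\right) = \left(-102\right) \frac{477}{4} = - \frac{24327}{2} \approx -12164.0$)
$\left(-53 + 332\right) Z = \left(-53 + 332\right) \left(- \frac{24327}{2}\right) = 279 \left(- \frac{24327}{2}\right) = - \frac{6787233}{2}$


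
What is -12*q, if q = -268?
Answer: 3216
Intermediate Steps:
-12*q = -12*(-268) = 3216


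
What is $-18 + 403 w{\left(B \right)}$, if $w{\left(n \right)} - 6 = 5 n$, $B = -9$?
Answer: $-15735$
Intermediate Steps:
$w{\left(n \right)} = 6 + 5 n$
$-18 + 403 w{\left(B \right)} = -18 + 403 \left(6 + 5 \left(-9\right)\right) = -18 + 403 \left(6 - 45\right) = -18 + 403 \left(-39\right) = -18 - 15717 = -15735$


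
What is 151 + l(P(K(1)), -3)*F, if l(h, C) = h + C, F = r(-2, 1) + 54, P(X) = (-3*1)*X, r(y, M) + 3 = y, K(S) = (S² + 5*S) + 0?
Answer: -878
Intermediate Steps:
K(S) = S² + 5*S
r(y, M) = -3 + y
P(X) = -3*X
F = 49 (F = (-3 - 2) + 54 = -5 + 54 = 49)
l(h, C) = C + h
151 + l(P(K(1)), -3)*F = 151 + (-3 - 3*(5 + 1))*49 = 151 + (-3 - 3*6)*49 = 151 + (-3 - 18)*49 = 151 - 21*49 = 151 - 1029 = -878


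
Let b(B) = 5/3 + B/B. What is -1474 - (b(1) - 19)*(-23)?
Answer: -5549/3 ≈ -1849.7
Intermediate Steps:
b(B) = 8/3 (b(B) = 5*(⅓) + 1 = 5/3 + 1 = 8/3)
-1474 - (b(1) - 19)*(-23) = -1474 - (8/3 - 19)*(-23) = -1474 - (-49)*(-23)/3 = -1474 - 1*1127/3 = -1474 - 1127/3 = -5549/3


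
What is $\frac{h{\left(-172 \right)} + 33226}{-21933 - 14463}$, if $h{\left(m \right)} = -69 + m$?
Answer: $- \frac{3665}{4044} \approx -0.90628$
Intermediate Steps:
$\frac{h{\left(-172 \right)} + 33226}{-21933 - 14463} = \frac{\left(-69 - 172\right) + 33226}{-21933 - 14463} = \frac{-241 + 33226}{-36396} = 32985 \left(- \frac{1}{36396}\right) = - \frac{3665}{4044}$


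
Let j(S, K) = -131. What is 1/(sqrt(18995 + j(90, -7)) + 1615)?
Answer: 1615/2589361 - 12*sqrt(131)/2589361 ≈ 0.00057066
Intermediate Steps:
1/(sqrt(18995 + j(90, -7)) + 1615) = 1/(sqrt(18995 - 131) + 1615) = 1/(sqrt(18864) + 1615) = 1/(12*sqrt(131) + 1615) = 1/(1615 + 12*sqrt(131))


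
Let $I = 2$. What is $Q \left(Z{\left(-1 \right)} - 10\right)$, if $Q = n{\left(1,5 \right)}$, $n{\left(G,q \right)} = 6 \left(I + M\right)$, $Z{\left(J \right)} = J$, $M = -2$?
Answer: $0$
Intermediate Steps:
$n{\left(G,q \right)} = 0$ ($n{\left(G,q \right)} = 6 \left(2 - 2\right) = 6 \cdot 0 = 0$)
$Q = 0$
$Q \left(Z{\left(-1 \right)} - 10\right) = 0 \left(-1 - 10\right) = 0 \left(-11\right) = 0$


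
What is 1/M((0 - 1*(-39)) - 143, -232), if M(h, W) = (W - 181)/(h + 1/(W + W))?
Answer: 48257/191632 ≈ 0.25182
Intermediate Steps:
M(h, W) = (-181 + W)/(h + 1/(2*W))
1/M((0 - 1*(-39)) - 143, -232) = 1/(2*(-232)*(-181 - 232)/(1 + 2*(-232)*((0 - 1*(-39)) - 143))) = 1/(2*(-232)*(-413)/(1 + 2*(-232)*((0 + 39) - 143))) = 1/(2*(-232)*(-413)/(1 + 2*(-232)*(39 - 143))) = 1/(2*(-232)*(-413)/(1 + 2*(-232)*(-104))) = 1/(2*(-232)*(-413)/(1 + 48256)) = 1/(2*(-232)*(-413)/48257) = 1/(2*(-232)*(1/48257)*(-413)) = 1/(191632/48257) = 48257/191632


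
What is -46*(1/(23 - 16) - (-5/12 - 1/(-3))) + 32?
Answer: 907/42 ≈ 21.595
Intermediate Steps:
-46*(1/(23 - 16) - (-5/12 - 1/(-3))) + 32 = -46*(1/7 - (-5*1/12 - 1*(-⅓))) + 32 = -46*(⅐ - (-5/12 + ⅓)) + 32 = -46*(⅐ - 1*(-1/12)) + 32 = -46*(⅐ + 1/12) + 32 = -46*19/84 + 32 = -437/42 + 32 = 907/42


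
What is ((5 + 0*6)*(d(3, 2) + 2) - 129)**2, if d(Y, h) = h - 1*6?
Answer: 19321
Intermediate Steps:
d(Y, h) = -6 + h (d(Y, h) = h - 6 = -6 + h)
((5 + 0*6)*(d(3, 2) + 2) - 129)**2 = ((5 + 0*6)*((-6 + 2) + 2) - 129)**2 = ((5 + 0)*(-4 + 2) - 129)**2 = (5*(-2) - 129)**2 = (-10 - 129)**2 = (-139)**2 = 19321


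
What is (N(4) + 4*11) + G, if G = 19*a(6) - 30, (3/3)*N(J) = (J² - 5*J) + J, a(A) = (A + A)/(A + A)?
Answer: 33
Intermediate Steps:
a(A) = 1 (a(A) = (2*A)/((2*A)) = (2*A)*(1/(2*A)) = 1)
N(J) = J² - 4*J (N(J) = (J² - 5*J) + J = J² - 4*J)
G = -11 (G = 19*1 - 30 = 19 - 30 = -11)
(N(4) + 4*11) + G = (4*(-4 + 4) + 4*11) - 11 = (4*0 + 44) - 11 = (0 + 44) - 11 = 44 - 11 = 33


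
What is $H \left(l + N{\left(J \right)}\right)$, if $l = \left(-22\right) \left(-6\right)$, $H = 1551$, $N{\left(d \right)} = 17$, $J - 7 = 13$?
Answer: $231099$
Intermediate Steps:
$J = 20$ ($J = 7 + 13 = 20$)
$l = 132$
$H \left(l + N{\left(J \right)}\right) = 1551 \left(132 + 17\right) = 1551 \cdot 149 = 231099$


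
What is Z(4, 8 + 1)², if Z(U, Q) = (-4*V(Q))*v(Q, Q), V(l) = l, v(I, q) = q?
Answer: 104976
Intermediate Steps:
Z(U, Q) = -4*Q² (Z(U, Q) = (-4*Q)*Q = -4*Q²)
Z(4, 8 + 1)² = (-4*(8 + 1)²)² = (-4*9²)² = (-4*81)² = (-324)² = 104976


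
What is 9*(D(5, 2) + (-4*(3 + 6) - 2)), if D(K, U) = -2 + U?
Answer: -342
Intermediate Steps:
9*(D(5, 2) + (-4*(3 + 6) - 2)) = 9*((-2 + 2) + (-4*(3 + 6) - 2)) = 9*(0 + (-4*9 - 2)) = 9*(0 + (-36 - 2)) = 9*(0 - 38) = 9*(-38) = -342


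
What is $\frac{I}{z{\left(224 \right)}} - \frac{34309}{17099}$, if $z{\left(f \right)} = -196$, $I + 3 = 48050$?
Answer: $- \frac{828280217}{3351404} \approx -247.14$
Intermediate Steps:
$I = 48047$ ($I = -3 + 48050 = 48047$)
$\frac{I}{z{\left(224 \right)}} - \frac{34309}{17099} = \frac{48047}{-196} - \frac{34309}{17099} = 48047 \left(- \frac{1}{196}\right) - \frac{34309}{17099} = - \frac{48047}{196} - \frac{34309}{17099} = - \frac{828280217}{3351404}$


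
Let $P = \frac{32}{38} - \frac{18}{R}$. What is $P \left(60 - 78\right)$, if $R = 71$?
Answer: $- \frac{14292}{1349} \approx -10.595$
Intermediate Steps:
$P = \frac{794}{1349}$ ($P = \frac{32}{38} - \frac{18}{71} = 32 \cdot \frac{1}{38} - \frac{18}{71} = \frac{16}{19} - \frac{18}{71} = \frac{794}{1349} \approx 0.58858$)
$P \left(60 - 78\right) = \frac{794 \left(60 - 78\right)}{1349} = \frac{794}{1349} \left(-18\right) = - \frac{14292}{1349}$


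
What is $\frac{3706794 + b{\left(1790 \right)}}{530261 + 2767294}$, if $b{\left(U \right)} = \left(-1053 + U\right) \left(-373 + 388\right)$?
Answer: $\frac{1239283}{1099185} \approx 1.1275$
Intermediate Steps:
$b{\left(U \right)} = -15795 + 15 U$ ($b{\left(U \right)} = \left(-1053 + U\right) 15 = -15795 + 15 U$)
$\frac{3706794 + b{\left(1790 \right)}}{530261 + 2767294} = \frac{3706794 + \left(-15795 + 15 \cdot 1790\right)}{530261 + 2767294} = \frac{3706794 + \left(-15795 + 26850\right)}{3297555} = \left(3706794 + 11055\right) \frac{1}{3297555} = 3717849 \cdot \frac{1}{3297555} = \frac{1239283}{1099185}$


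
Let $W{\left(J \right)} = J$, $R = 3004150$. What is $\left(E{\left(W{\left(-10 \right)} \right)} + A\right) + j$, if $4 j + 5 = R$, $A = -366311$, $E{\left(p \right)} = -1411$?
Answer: $\frac{1533257}{4} \approx 3.8331 \cdot 10^{5}$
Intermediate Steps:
$j = \frac{3004145}{4}$ ($j = - \frac{5}{4} + \frac{1}{4} \cdot 3004150 = - \frac{5}{4} + \frac{1502075}{2} = \frac{3004145}{4} \approx 7.5104 \cdot 10^{5}$)
$\left(E{\left(W{\left(-10 \right)} \right)} + A\right) + j = \left(-1411 - 366311\right) + \frac{3004145}{4} = -367722 + \frac{3004145}{4} = \frac{1533257}{4}$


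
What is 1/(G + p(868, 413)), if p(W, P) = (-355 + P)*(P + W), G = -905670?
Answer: -1/831372 ≈ -1.2028e-6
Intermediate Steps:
1/(G + p(868, 413)) = 1/(-905670 + (413**2 - 355*413 - 355*868 + 413*868)) = 1/(-905670 + (170569 - 146615 - 308140 + 358484)) = 1/(-905670 + 74298) = 1/(-831372) = -1/831372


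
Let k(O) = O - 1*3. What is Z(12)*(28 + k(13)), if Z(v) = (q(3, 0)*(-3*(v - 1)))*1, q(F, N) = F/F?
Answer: -1254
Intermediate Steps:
k(O) = -3 + O (k(O) = O - 3 = -3 + O)
q(F, N) = 1
Z(v) = 3 - 3*v (Z(v) = (1*(-3*(v - 1)))*1 = (1*(-3*(-1 + v)))*1 = (1*(3 - 3*v))*1 = (3 - 3*v)*1 = 3 - 3*v)
Z(12)*(28 + k(13)) = (3 - 3*12)*(28 + (-3 + 13)) = (3 - 36)*(28 + 10) = -33*38 = -1254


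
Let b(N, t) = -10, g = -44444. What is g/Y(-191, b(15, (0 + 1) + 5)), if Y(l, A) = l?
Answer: 44444/191 ≈ 232.69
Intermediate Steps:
g/Y(-191, b(15, (0 + 1) + 5)) = -44444/(-191) = -44444*(-1/191) = 44444/191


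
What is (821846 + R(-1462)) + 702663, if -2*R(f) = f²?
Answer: 455787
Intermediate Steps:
R(f) = -f²/2
(821846 + R(-1462)) + 702663 = (821846 - ½*(-1462)²) + 702663 = (821846 - ½*2137444) + 702663 = (821846 - 1068722) + 702663 = -246876 + 702663 = 455787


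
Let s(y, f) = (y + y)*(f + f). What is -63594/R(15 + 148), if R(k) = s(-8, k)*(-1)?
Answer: -31797/2608 ≈ -12.192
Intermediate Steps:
s(y, f) = 4*f*y (s(y, f) = (2*y)*(2*f) = 4*f*y)
R(k) = 32*k (R(k) = (4*k*(-8))*(-1) = -32*k*(-1) = 32*k)
-63594/R(15 + 148) = -63594*1/(32*(15 + 148)) = -63594/(32*163) = -63594/5216 = -63594*1/5216 = -31797/2608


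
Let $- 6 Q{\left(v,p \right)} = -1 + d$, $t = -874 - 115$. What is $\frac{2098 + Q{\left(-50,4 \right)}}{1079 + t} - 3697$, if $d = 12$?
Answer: $- \frac{1983803}{540} \approx -3673.7$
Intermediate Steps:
$t = -989$
$Q{\left(v,p \right)} = - \frac{11}{6}$ ($Q{\left(v,p \right)} = - \frac{-1 + 12}{6} = \left(- \frac{1}{6}\right) 11 = - \frac{11}{6}$)
$\frac{2098 + Q{\left(-50,4 \right)}}{1079 + t} - 3697 = \frac{2098 - \frac{11}{6}}{1079 - 989} - 3697 = \frac{12577}{6 \cdot 90} - 3697 = \frac{12577}{6} \cdot \frac{1}{90} - 3697 = \frac{12577}{540} - 3697 = - \frac{1983803}{540}$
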